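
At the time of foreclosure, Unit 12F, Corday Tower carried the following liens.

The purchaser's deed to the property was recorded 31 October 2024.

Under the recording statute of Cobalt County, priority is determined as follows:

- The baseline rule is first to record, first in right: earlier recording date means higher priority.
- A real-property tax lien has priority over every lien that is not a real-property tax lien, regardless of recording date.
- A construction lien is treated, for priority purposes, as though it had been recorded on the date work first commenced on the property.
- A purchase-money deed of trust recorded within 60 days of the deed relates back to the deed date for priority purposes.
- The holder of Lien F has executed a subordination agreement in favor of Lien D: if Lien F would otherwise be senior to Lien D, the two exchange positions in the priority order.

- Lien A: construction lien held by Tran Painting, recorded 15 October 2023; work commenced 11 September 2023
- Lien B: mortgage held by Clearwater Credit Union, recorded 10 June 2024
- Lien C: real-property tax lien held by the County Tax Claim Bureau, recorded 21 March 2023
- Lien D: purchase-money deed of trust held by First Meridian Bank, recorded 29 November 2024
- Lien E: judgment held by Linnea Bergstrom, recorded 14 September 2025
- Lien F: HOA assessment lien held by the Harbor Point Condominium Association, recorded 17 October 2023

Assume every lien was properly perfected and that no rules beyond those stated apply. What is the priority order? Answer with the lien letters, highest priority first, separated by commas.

Adjusting effective dates: A is treated as recorded 11 September 2023, the work-commencement date; D was recorded within the 60-day window, so its effective date is the deed date 31 October 2024.
C is a real-property tax lien, so it outranks all other liens regardless of date.
Among the remaining liens, by effective date: A (11 September 2023), F (17 October 2023), B (10 June 2024), D (31 October 2024), E (14 September 2025).
Because F would otherwise rank above D, the subordination swaps them.

C, A, D, B, F, E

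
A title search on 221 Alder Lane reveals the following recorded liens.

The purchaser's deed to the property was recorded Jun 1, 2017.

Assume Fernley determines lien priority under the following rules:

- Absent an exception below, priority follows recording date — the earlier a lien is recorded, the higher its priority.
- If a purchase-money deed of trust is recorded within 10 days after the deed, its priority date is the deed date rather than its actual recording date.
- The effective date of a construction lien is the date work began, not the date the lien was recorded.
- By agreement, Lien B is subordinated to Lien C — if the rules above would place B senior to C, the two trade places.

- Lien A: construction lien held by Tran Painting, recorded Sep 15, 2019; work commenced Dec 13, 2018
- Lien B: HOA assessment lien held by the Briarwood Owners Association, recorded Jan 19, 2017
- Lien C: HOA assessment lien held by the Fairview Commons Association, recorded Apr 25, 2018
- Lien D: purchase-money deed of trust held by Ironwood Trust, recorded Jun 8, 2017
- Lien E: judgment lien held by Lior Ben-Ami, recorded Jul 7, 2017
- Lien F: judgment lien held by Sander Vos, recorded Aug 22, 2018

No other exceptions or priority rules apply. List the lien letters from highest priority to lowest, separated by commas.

C, D, E, B, F, A

First, effective dates: A relates back to Dec 13, 2018 (work commenced); D's effective date is the deed date, Jun 1, 2017.
By effective date: B (Jan 19, 2017), D (Jun 1, 2017), E (Jul 7, 2017), C (Apr 25, 2018), F (Aug 22, 2018), A (Dec 13, 2018).
B would otherwise be senior to C, so under the subordination agreement B and C exchange positions.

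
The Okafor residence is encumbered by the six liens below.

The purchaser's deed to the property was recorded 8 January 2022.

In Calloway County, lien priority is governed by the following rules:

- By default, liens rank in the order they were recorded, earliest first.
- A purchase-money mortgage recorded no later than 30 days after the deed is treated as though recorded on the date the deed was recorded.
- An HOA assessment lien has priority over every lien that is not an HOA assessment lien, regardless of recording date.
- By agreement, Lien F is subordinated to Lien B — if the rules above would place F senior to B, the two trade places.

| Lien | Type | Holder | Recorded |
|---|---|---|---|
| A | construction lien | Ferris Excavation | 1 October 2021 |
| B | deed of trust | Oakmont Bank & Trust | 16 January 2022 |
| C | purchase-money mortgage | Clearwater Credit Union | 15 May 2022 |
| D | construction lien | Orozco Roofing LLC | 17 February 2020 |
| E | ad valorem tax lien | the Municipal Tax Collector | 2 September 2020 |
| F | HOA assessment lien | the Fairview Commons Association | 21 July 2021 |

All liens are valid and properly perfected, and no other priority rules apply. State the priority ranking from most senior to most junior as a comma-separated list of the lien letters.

First, effective dates: C was recorded 127 days after the deed, outside the 30-day window, so it keeps its recording date.
F, as an HOA assessment lien, has superpriority and ranks first.
Among the remaining liens, by effective date: D (17 February 2020), E (2 September 2020), A (1 October 2021), B (16 January 2022), C (15 May 2022).
F would otherwise be senior to B, so under the subordination agreement F and B exchange positions.

B, D, E, A, F, C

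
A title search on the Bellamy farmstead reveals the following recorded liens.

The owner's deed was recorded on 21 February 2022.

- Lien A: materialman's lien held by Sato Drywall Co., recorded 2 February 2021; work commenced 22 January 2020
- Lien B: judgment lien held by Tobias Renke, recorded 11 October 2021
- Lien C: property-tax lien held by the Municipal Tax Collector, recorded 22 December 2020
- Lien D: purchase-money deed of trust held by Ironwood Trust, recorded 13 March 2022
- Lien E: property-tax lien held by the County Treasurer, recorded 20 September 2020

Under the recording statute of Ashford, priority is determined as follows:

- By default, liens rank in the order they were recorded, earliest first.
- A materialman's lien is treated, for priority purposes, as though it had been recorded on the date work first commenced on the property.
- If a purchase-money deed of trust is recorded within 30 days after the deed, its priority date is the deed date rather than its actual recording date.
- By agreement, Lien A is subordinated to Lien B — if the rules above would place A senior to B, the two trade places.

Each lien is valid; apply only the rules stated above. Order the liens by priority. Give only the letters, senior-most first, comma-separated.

B, E, C, A, D

First, effective dates: A's effective date is 22 January 2020, when work began; D was recorded within the 30-day window, so its effective date is the deed date 21 February 2022.
By effective date: A (22 January 2020), E (20 September 2020), C (22 December 2020), B (11 October 2021), D (21 February 2022).
A would otherwise be senior to B, so under the subordination agreement A and B exchange positions.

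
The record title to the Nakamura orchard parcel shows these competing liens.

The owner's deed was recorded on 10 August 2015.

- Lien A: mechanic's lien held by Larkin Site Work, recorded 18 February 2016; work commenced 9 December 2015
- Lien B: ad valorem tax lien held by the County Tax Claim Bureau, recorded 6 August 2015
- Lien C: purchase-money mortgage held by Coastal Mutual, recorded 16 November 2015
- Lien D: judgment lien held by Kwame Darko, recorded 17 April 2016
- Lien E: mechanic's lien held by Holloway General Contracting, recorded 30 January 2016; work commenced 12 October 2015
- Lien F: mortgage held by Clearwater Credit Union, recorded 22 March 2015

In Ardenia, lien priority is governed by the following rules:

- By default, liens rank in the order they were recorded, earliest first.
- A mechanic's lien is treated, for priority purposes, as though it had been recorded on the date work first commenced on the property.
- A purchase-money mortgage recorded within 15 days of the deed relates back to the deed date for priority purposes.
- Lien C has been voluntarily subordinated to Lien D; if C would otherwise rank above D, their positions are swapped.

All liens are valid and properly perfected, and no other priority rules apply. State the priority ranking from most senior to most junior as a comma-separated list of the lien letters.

F, B, E, D, A, C

First, effective dates: A relates back to 9 December 2015 (work commenced); C missed the 15-day window (98 days after the deed), so its recording date stands; E is treated as recorded 12 October 2015, the work-commencement date.
Ordering by effective date: F (22 March 2015), B (6 August 2015), E (12 October 2015), C (16 November 2015), A (9 December 2015), D (17 April 2016).
C is senior to D before the subordination, so the two trade places.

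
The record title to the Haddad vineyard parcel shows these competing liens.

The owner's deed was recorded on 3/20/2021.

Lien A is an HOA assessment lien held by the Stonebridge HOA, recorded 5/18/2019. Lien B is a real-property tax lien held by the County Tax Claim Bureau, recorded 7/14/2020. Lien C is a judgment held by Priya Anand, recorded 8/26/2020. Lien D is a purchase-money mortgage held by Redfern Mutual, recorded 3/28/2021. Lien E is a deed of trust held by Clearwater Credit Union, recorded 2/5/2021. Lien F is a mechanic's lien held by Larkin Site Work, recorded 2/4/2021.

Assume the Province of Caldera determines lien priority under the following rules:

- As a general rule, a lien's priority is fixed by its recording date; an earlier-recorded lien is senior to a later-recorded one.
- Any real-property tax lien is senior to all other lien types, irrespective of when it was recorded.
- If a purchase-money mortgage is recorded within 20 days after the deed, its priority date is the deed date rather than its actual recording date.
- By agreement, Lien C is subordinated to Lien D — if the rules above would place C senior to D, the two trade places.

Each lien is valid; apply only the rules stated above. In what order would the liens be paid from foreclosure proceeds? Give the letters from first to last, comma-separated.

B, A, D, F, E, C

Effective dates after the stated exceptions: D's effective date is the deed date, 3/20/2021.
B, as a real-property tax lien, has superpriority and ranks first.
The other liens, earliest effective date first: A (5/18/2019), C (8/26/2020), F (2/4/2021), E (2/5/2021), D (3/20/2021).
Because C would otherwise rank above D, the subordination swaps them.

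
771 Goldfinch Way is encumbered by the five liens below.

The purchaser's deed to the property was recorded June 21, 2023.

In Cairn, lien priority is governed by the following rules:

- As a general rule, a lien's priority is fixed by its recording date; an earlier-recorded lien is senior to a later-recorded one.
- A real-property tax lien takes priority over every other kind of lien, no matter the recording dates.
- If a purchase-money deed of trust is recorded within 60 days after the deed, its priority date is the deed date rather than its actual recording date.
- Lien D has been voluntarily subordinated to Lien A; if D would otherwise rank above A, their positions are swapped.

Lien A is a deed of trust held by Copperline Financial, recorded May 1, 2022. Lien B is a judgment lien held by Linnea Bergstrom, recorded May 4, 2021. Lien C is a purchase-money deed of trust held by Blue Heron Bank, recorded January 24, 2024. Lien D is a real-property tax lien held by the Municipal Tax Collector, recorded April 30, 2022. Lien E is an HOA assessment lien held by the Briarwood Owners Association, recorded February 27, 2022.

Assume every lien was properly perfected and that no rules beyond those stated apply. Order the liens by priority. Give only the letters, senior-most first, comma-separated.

A, B, E, D, C

Effective dates after the stated exceptions: C missed the 60-day window (217 days after the deed), so its recording date stands.
D is a real-property tax lien, so it outranks all other liens regardless of date.
Ordering the rest by effective date: B (May 4, 2021), E (February 27, 2022), A (May 1, 2022), C (January 24, 2024).
Because D would otherwise rank above A, the subordination swaps them.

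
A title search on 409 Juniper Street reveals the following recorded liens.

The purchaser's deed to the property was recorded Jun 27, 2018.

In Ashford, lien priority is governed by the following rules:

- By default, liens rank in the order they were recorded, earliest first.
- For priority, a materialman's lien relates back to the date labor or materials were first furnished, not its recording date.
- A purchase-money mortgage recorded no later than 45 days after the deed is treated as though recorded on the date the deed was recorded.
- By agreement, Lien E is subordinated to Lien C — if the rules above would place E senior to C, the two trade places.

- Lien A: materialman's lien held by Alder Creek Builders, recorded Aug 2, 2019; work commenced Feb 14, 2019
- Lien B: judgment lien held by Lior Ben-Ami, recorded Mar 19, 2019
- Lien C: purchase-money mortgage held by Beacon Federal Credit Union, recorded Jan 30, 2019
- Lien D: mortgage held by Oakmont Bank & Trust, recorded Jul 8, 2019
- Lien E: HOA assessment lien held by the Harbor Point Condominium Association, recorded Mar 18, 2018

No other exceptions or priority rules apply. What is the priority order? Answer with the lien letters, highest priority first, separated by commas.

C, E, A, B, D

First, effective dates: A is treated as recorded Feb 14, 2019, the work-commencement date; C missed the 45-day window (217 days after the deed), so its recording date stands.
Sorted by effective date: E (Mar 18, 2018), C (Jan 30, 2019), A (Feb 14, 2019), B (Mar 19, 2019), D (Jul 8, 2019).
The subordination applies — E was senior to C — so E and C swap.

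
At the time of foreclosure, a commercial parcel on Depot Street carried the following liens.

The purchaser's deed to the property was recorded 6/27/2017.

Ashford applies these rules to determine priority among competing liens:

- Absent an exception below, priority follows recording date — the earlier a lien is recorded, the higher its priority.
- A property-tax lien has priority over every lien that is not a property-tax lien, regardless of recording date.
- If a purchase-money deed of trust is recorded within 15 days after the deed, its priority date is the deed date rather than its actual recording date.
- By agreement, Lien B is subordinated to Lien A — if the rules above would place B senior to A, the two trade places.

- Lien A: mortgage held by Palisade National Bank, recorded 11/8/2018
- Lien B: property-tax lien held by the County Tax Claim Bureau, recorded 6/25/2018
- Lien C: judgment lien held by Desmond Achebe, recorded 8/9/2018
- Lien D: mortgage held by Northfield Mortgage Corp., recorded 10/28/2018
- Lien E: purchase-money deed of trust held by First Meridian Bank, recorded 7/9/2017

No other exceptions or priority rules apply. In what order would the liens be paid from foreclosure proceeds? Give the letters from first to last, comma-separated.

Effective dates after the stated exceptions: E relates back to the deed date 6/27/2017.
B, as a property-tax lien, has superpriority and ranks first.
The other liens, earliest effective date first: E (6/27/2017), C (8/9/2018), D (10/28/2018), A (11/8/2018).
Because B would otherwise rank above A, the subordination swaps them.

A, E, C, D, B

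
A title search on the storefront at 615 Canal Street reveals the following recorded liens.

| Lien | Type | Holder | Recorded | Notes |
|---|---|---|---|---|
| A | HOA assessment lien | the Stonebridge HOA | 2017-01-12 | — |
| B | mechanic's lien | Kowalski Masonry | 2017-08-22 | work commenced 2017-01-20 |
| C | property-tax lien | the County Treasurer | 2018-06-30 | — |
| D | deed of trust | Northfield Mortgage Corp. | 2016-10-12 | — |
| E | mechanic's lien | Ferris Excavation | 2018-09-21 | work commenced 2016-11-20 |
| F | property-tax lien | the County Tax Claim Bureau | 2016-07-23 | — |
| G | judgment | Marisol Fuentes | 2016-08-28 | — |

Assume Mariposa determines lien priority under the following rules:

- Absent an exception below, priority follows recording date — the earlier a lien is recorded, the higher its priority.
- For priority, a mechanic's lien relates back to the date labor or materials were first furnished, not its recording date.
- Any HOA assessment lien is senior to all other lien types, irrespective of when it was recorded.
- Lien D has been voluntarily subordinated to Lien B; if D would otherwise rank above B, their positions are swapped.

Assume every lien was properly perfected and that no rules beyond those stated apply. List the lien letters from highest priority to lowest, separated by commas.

A, F, G, B, E, D, C

First, effective dates: B is treated as recorded 2017-01-20, the work-commencement date; E is treated as recorded 2016-11-20, the work-commencement date.
A is an HOA assessment lien and takes priority over every other lien.
The other liens, earliest effective date first: F (2016-07-23), G (2016-08-28), D (2016-10-12), E (2016-11-20), B (2017-01-20), C (2018-06-30).
Because D would otherwise rank above B, the subordination swaps them.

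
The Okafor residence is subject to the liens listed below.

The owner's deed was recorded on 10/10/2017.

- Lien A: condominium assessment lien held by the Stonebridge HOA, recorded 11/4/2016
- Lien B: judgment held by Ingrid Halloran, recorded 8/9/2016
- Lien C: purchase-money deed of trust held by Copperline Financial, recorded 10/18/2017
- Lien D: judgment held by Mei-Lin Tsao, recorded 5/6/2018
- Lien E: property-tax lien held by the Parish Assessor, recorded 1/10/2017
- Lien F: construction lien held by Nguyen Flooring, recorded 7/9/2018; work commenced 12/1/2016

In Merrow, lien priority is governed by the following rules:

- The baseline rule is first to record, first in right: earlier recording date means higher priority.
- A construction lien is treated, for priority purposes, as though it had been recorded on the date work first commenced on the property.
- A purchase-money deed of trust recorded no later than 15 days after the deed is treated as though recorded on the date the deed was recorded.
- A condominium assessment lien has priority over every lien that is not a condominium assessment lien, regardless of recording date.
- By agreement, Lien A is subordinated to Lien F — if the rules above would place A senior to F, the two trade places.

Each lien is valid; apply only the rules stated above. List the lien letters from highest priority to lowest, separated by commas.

F, B, A, E, C, D

Effective dates after the stated exceptions: C's effective date is the deed date, 10/10/2017; F's effective date is 12/1/2016, when work began.
A is a condominium assessment lien, so it outranks all other liens regardless of date.
Remaining liens by effective date: B (8/9/2016), F (12/1/2016), E (1/10/2017), C (10/10/2017), D (5/6/2018).
A would otherwise be senior to F, so under the subordination agreement A and F exchange positions.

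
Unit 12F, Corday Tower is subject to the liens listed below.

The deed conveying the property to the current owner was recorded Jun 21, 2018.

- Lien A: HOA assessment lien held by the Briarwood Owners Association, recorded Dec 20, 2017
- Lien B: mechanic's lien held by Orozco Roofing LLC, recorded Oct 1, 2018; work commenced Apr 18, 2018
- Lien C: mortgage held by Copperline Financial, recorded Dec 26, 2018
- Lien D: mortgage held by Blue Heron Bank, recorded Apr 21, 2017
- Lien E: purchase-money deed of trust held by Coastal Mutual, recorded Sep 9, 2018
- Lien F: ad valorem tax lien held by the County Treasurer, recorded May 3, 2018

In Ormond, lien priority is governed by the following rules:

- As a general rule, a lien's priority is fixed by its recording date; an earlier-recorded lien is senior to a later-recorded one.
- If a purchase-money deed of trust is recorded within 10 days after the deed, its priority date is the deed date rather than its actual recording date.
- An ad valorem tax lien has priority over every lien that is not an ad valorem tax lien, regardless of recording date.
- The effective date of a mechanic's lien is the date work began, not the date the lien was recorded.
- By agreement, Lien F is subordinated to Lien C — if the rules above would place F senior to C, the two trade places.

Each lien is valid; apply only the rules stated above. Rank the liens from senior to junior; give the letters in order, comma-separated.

C, D, A, B, E, F

Adjusting effective dates: B's effective date is Apr 18, 2018, when work began; E missed the 10-day window (80 days after the deed), so its recording date stands.
F, as an ad valorem tax lien, has superpriority and ranks first.
Among the remaining liens, by effective date: D (Apr 21, 2017), A (Dec 20, 2017), B (Apr 18, 2018), E (Sep 9, 2018), C (Dec 26, 2018).
The subordination applies — F was senior to C — so F and C swap.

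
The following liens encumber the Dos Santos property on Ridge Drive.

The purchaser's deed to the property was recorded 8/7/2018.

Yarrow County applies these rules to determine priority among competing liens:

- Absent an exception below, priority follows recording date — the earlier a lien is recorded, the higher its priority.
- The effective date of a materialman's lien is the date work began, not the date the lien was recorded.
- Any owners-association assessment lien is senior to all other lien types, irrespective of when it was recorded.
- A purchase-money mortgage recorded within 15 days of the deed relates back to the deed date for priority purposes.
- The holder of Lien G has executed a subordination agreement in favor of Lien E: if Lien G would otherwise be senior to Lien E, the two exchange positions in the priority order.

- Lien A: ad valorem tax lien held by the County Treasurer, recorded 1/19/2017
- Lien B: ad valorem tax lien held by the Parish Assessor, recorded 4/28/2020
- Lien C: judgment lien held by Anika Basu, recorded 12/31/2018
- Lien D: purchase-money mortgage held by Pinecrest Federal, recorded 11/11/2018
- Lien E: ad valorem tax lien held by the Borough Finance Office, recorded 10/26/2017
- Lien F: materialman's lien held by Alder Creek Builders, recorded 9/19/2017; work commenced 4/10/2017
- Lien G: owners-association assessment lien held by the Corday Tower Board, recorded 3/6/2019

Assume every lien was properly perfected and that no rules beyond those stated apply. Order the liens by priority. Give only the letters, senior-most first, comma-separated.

Effective dates: D missed the 15-day window (96 days after the deed), so its recording date stands; F's effective date is 4/10/2017, when work began.
G is an owners-association assessment lien, so it outranks all other liens regardless of date.
Among the remaining liens, by effective date: A (1/19/2017), F (4/10/2017), E (10/26/2017), D (11/11/2018), C (12/31/2018), B (4/28/2020).
G is senior to E before the subordination, so the two trade places.

E, A, F, G, D, C, B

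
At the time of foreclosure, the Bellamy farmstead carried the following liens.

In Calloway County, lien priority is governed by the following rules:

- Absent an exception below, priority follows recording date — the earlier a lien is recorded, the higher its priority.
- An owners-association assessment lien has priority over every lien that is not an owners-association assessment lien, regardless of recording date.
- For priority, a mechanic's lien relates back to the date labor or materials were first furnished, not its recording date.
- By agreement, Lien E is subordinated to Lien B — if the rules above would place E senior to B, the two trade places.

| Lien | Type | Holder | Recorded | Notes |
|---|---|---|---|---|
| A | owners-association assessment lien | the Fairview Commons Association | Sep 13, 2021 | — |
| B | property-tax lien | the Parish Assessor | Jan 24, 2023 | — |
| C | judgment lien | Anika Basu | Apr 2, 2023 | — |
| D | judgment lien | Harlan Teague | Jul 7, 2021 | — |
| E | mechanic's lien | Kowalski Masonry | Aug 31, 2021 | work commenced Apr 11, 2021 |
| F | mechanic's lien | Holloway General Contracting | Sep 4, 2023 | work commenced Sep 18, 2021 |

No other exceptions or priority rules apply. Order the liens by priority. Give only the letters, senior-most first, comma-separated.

A, B, D, F, E, C

Adjusting effective dates: E's effective date is Apr 11, 2021, when work began; F's effective date is Sep 18, 2021, when work began.
As an owners-association assessment lien, A is senior to every other lien.
Among the remaining liens, by effective date: E (Apr 11, 2021), D (Jul 7, 2021), F (Sep 18, 2021), B (Jan 24, 2023), C (Apr 2, 2023).
The subordination applies — E was senior to B — so E and B swap.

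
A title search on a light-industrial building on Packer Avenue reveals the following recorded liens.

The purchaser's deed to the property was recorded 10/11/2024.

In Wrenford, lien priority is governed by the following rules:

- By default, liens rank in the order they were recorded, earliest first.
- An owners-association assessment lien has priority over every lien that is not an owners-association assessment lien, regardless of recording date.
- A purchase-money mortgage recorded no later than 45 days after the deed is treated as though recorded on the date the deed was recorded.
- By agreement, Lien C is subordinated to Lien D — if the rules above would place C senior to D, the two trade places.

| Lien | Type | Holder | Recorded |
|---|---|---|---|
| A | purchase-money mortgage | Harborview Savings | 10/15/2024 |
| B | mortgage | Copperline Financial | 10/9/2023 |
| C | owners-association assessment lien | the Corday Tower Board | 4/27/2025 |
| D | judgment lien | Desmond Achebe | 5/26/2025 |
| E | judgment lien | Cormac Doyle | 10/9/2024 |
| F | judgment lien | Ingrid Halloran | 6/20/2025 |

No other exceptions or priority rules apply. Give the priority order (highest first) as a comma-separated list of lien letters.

D, B, E, A, C, F

Effective dates after the stated exceptions: A's effective date is the deed date, 10/11/2024.
As an owners-association assessment lien, C is senior to every other lien.
Remaining liens by effective date: B (10/9/2023), E (10/9/2024), A (10/11/2024), D (5/26/2025), F (6/20/2025).
Because C would otherwise rank above D, the subordination swaps them.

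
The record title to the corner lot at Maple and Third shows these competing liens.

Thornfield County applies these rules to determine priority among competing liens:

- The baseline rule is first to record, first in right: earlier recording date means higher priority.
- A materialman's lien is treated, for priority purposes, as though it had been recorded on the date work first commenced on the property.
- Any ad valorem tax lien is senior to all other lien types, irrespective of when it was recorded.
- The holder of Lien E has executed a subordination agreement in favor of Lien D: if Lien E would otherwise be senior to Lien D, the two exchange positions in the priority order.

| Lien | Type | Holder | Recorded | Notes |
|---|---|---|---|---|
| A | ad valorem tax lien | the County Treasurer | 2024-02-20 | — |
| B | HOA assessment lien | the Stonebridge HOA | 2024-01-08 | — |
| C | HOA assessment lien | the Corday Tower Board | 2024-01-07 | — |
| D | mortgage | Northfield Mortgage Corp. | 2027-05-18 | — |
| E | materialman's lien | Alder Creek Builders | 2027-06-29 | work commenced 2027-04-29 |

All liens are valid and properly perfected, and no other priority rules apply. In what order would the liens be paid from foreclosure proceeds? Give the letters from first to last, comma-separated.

A, C, B, D, E

First, effective dates: E's effective date is 2027-04-29, when work began.
A is an ad valorem tax lien and takes priority over every other lien.
Among the remaining liens, by effective date: C (2024-01-07), B (2024-01-08), E (2027-04-29), D (2027-05-18).
E would otherwise be senior to D, so under the subordination agreement E and D exchange positions.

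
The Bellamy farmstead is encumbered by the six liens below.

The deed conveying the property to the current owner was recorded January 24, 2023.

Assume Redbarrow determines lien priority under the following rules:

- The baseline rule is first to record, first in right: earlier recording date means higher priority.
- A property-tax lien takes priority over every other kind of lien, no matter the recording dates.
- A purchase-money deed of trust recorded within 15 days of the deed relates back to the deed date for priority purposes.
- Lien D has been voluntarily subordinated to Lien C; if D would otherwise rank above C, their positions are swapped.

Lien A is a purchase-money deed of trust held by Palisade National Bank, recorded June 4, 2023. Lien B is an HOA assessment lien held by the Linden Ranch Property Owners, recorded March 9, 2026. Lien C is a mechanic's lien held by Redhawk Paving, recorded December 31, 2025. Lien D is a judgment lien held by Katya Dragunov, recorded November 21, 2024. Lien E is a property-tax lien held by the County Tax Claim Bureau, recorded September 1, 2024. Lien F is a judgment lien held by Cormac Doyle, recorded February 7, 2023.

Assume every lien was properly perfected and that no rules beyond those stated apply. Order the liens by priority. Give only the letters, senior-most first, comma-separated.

Adjusting effective dates: A was recorded 131 days after the deed, outside the 15-day window, so it keeps its recording date.
E, as a property-tax lien, has superpriority and ranks first.
The other liens, earliest effective date first: F (February 7, 2023), A (June 4, 2023), D (November 21, 2024), C (December 31, 2025), B (March 9, 2026).
D would otherwise be senior to C, so under the subordination agreement D and C exchange positions.

E, F, A, C, D, B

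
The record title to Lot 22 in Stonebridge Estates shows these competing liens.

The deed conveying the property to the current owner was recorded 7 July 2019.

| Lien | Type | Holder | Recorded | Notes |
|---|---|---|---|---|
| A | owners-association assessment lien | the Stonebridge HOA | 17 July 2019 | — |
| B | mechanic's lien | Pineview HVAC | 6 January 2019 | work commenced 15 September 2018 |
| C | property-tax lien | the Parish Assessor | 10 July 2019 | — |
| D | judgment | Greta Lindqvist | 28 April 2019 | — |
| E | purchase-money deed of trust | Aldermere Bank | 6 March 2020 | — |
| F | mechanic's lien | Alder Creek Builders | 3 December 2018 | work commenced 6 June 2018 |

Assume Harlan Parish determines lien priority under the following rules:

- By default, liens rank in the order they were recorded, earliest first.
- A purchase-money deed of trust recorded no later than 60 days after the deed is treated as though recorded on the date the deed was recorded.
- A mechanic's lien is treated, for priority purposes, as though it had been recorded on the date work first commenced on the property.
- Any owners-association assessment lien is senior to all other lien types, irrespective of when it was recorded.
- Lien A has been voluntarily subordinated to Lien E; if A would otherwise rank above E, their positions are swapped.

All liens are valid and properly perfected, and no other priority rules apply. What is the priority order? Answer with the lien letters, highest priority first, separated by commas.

Effective dates: B's effective date is 15 September 2018, when work began; E was recorded 243 days after the deed — beyond 60 days — so no relation-back applies; F is treated as recorded 6 June 2018, the work-commencement date.
A is an owners-association assessment lien, so it outranks all other liens regardless of date.
Ordering the rest by effective date: F (6 June 2018), B (15 September 2018), D (28 April 2019), C (10 July 2019), E (6 March 2020).
A would otherwise be senior to E, so under the subordination agreement A and E exchange positions.

E, F, B, D, C, A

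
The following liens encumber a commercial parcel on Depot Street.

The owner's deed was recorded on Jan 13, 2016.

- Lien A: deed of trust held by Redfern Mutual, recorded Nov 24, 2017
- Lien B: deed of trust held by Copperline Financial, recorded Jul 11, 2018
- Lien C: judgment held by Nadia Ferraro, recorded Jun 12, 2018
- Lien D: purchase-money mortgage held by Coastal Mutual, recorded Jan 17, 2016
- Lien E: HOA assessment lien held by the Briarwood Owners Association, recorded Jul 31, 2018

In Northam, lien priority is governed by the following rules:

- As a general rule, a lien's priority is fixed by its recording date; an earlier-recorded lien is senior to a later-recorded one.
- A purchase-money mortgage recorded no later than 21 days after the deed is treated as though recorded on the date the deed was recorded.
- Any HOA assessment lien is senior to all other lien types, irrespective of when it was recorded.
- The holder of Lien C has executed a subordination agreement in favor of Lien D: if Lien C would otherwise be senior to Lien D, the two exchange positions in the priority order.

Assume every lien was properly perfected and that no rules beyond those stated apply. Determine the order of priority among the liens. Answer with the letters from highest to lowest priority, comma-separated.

E, D, A, C, B

First, effective dates: D relates back to the deed date Jan 13, 2016.
As an HOA assessment lien, E is senior to every other lien.
Remaining liens by effective date: D (Jan 13, 2016), A (Nov 24, 2017), C (Jun 12, 2018), B (Jul 11, 2018).
C is already junior to D, so the subordination agreement changes nothing.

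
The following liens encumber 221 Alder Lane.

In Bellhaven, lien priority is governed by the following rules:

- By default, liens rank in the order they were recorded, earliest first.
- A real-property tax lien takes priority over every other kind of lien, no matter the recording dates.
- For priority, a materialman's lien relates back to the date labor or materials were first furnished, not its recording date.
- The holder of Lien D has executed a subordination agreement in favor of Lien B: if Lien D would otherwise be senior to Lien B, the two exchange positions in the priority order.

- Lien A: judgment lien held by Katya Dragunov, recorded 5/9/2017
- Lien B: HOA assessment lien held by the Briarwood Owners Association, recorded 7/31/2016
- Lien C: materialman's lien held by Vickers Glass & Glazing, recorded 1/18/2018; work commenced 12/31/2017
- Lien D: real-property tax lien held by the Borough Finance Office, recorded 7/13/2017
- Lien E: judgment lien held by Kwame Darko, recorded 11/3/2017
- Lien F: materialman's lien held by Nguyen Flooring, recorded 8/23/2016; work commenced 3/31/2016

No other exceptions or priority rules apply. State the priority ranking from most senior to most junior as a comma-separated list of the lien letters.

B, F, D, A, E, C

Adjusting effective dates: C is treated as recorded 12/31/2017, the work-commencement date; F is treated as recorded 3/31/2016, the work-commencement date.
D, as a real-property tax lien, has superpriority and ranks first.
Ordering the rest by effective date: F (3/31/2016), B (7/31/2016), A (5/9/2017), E (11/3/2017), C (12/31/2017).
Because D would otherwise rank above B, the subordination swaps them.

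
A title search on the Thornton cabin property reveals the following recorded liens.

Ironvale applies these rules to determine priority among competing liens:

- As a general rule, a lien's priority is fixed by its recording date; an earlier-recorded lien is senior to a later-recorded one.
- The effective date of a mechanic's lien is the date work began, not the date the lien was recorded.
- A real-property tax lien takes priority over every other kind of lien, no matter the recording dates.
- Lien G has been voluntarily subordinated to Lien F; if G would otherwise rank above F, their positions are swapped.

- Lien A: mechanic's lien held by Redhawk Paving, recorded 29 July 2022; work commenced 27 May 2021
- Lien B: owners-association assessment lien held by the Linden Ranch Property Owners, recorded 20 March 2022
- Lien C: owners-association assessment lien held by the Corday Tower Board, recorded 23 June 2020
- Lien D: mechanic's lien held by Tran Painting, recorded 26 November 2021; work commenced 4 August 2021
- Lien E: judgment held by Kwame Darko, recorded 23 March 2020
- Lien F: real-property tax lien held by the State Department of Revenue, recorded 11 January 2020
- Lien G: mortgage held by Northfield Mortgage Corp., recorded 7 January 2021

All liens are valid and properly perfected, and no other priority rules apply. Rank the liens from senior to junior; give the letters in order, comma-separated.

F, E, C, G, A, D, B

Effective dates after the stated exceptions: A is treated as recorded 27 May 2021, the work-commencement date; D's effective date is 4 August 2021, when work began.
F is a real-property tax lien and takes priority over every other lien.
Among the remaining liens, by effective date: E (23 March 2020), C (23 June 2020), G (7 January 2021), A (27 May 2021), D (4 August 2021), B (20 March 2022).
Since G is not senior to F, the subordination leaves the order unchanged.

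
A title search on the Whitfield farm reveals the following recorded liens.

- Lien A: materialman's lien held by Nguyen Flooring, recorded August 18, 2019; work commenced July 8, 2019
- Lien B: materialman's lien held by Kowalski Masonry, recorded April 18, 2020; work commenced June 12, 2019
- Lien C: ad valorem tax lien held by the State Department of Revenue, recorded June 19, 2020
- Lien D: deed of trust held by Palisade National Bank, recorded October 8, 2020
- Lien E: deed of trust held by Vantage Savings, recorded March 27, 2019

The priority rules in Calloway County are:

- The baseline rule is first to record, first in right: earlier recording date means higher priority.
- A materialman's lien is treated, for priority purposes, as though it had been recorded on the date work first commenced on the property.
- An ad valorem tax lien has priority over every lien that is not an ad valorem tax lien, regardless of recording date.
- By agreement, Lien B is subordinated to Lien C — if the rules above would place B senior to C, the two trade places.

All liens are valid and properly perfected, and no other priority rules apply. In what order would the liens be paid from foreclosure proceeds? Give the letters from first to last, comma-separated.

C, E, B, A, D

Adjusting effective dates: A's effective date is July 8, 2019, when work began; B relates back to June 12, 2019 (work commenced).
As an ad valorem tax lien, C is senior to every other lien.
The other liens, earliest effective date first: E (March 27, 2019), B (June 12, 2019), A (July 8, 2019), D (October 8, 2020).
B is already junior to C, so the subordination agreement changes nothing.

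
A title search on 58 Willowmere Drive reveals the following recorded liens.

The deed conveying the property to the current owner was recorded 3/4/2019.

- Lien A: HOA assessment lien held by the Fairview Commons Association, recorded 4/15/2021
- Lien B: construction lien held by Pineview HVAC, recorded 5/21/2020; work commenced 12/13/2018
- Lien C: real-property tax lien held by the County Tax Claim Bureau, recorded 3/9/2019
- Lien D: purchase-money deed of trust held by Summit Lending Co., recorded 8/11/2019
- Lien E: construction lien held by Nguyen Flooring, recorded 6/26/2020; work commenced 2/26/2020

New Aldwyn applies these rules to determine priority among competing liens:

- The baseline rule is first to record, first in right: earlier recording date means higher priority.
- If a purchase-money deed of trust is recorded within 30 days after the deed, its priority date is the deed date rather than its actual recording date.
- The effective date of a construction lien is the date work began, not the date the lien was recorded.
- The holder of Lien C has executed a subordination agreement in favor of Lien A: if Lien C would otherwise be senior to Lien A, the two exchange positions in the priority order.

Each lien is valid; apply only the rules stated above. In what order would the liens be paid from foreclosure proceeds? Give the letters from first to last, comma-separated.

Effective dates after the stated exceptions: B relates back to 12/13/2018 (work commenced); D was recorded 160 days after the deed — beyond 30 days — so no relation-back applies; E's effective date is 2/26/2020, when work began.
Ordering by effective date: B (12/13/2018), C (3/9/2019), D (8/11/2019), E (2/26/2020), A (4/15/2021).
The subordination applies — C was senior to A — so C and A swap.

B, A, D, E, C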